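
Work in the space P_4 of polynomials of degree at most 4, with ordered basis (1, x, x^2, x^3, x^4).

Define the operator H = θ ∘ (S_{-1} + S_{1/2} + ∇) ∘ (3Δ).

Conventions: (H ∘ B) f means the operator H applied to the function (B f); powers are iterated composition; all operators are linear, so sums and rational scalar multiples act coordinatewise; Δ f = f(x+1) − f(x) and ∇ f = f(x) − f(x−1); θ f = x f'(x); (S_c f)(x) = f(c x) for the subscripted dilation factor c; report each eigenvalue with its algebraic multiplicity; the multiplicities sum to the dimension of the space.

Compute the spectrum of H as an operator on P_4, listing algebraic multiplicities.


image of 1: 0
image of x: 0
image of x^2: -3x
image of x^3: (45/2)x^2 + (27/2)x
image of x^4: -(63/2)x^3 + 117x^2 - 6x
the matrix is upper triangular; its diagonal is (0, 0, 0, 0, 0)
for a triangular matrix the eigenvalues are the diagonal entries, with algebraic multiplicity their repetition count

λ = 0 (multiplicity 5)


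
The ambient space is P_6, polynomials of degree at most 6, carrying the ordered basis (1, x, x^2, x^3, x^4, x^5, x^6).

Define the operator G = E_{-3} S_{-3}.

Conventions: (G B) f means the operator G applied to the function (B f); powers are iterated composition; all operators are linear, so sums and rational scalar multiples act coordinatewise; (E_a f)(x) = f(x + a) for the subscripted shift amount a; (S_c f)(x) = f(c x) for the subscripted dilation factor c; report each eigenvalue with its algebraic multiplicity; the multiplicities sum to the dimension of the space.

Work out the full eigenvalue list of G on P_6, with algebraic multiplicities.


image of 1: 1
image of x: -3x + 9
image of x^2: 9x^2 - 54x + 81
image of x^3: -27x^3 + 243x^2 - 729x + 729
image of x^4: 81x^4 - 972x^3 + 4374x^2 - 8748x + 6561
image of x^5: -243x^5 + 3645x^4 - 21870x^3 + 65610x^2 - 98415x + 59049
image of x^6: 729x^6 - 13122x^5 + 98415x^4 - 393660x^3 + 885735x^2 - 1062882x + 531441
the matrix is upper triangular; its diagonal is (1, -3, 9, -27, 81, -243, 729)
for a triangular matrix the eigenvalues are the diagonal entries, with algebraic multiplicity their repetition count

λ = -243 (multiplicity 1), λ = -27 (multiplicity 1), λ = -3 (multiplicity 1), λ = 1 (multiplicity 1), λ = 9 (multiplicity 1), λ = 81 (multiplicity 1), λ = 729 (multiplicity 1)


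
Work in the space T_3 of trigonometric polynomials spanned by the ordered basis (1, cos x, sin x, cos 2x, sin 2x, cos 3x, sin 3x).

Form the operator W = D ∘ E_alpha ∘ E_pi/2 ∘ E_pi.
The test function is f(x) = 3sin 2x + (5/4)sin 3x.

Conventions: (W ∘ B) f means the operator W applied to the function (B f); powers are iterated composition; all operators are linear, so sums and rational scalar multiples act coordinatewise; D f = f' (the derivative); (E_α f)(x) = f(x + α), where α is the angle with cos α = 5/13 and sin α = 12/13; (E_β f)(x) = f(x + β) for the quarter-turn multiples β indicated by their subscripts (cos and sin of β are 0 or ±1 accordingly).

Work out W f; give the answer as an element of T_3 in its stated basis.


E_pi f = 3sin 2x - (5/4)sin 3x
E_pi/2 E_pi f = -3sin 2x + (5/4)cos 3x
E_alpha E_pi/2 E_pi f = -(360/169)cos 2x + (357/169)sin 2x - (10175/8788)cos 3x + (1035/2197)sin 3x
D (E_alpha ∘ E_pi/2 ∘ E_pi) f = (714/169)cos 2x + (720/169)sin 2x + (3105/2197)cos 3x + (30525/8788)sin 3x

g(x) = (714/169)cos 2x + (720/169)sin 2x + (3105/2197)cos 3x + (30525/8788)sin 3x


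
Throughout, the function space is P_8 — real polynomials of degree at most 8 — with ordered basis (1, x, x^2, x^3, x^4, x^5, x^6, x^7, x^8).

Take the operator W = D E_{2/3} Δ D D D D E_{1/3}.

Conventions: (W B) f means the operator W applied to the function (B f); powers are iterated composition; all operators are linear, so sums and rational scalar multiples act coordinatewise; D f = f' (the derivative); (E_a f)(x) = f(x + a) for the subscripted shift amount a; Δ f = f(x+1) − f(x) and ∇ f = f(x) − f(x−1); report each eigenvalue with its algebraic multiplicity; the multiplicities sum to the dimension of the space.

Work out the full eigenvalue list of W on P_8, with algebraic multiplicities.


λ = 0 (multiplicity 9)

image of 1: 0
image of x: 0
image of x^2: 0
image of x^3: 0
image of x^4: 0
image of x^5: 0
image of x^6: 720
image of x^7: 5040x + 7560
image of x^8: 20160x^2 + 60480x + 47040
the matrix is upper triangular; its diagonal is (0, 0, 0, 0, 0, 0, 0, 0, 0)
for a triangular matrix the eigenvalues are the diagonal entries, with algebraic multiplicity their repetition count


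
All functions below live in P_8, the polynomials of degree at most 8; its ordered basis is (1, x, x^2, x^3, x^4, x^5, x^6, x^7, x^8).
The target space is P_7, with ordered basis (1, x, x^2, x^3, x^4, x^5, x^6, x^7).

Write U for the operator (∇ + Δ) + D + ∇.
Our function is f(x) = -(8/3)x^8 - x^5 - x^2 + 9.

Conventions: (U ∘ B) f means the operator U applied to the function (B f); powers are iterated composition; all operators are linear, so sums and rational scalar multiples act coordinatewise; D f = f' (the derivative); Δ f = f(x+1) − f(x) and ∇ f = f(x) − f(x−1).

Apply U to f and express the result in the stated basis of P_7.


∇ f = -(64/3)x^7 + (224/3)x^6 - (448/3)x^5 + (545/3)x^4 - (418/3)x^3 + (194/3)x^2 - (55/3)x + 8/3
Δ f = -(64/3)x^7 - (224/3)x^6 - (448/3)x^5 - (575/3)x^4 - (478/3)x^3 - (254/3)x^2 - (85/3)x - 14/3
(∇ + Δ) f = -(128/3)x^7 - (896/3)x^5 - 10x^4 - (896/3)x^3 - 20x^2 - (140/3)x - 2
D f = -(64/3)x^7 - 5x^4 - 2x
∇ f = -(64/3)x^7 + (224/3)x^6 - (448/3)x^5 + (545/3)x^4 - (418/3)x^3 + (194/3)x^2 - (55/3)x + 8/3
((∇ + Δ) + D + ∇) f = -(256/3)x^7 + (224/3)x^6 - 448x^5 + (500/3)x^4 - 438x^3 + (134/3)x^2 - 67x + 2/3

g(x) = -(256/3)x^7 + (224/3)x^6 - 448x^5 + (500/3)x^4 - 438x^3 + (134/3)x^2 - 67x + 2/3


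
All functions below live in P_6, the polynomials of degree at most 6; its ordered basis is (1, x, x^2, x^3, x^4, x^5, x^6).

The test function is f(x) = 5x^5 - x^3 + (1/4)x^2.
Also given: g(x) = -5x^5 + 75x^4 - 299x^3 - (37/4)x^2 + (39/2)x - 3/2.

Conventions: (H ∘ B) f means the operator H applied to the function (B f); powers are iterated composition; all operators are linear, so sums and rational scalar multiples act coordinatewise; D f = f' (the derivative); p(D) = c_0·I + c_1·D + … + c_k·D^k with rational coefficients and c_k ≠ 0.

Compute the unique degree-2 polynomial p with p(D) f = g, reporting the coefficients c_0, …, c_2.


p(D) = -I + 3·D − 3·D^2, i.e. c_0 = -1, c_1 = 3, c_2 = -3

D^0 f = 5x^5 - x^3 + (1/4)x^2
D^1 f = 25x^4 - 3x^2 + (1/2)x
D^2 f = 100x^3 - 6x + 1/2
matching coefficients of g against c_0 f + c_1 Df + … from the top degree down determines the c_i
solution: c_0 = -1, c_1 = 3, c_2 = -3


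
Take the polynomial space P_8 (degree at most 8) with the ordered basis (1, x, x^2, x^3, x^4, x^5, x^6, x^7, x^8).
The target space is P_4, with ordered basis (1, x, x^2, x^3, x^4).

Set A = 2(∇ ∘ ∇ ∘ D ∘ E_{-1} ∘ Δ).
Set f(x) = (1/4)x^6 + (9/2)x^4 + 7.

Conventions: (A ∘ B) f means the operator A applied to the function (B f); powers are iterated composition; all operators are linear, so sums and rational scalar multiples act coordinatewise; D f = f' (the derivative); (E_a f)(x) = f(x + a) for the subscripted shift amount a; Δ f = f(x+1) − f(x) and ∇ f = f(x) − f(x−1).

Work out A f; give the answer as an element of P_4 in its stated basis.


the image equals g(x) = 180x^2 - 540x + 666

Δ f = (3/2)x^5 + (15/4)x^4 + 23x^3 + (123/4)x^2 + (39/2)x + 19/4
E_{-1} Δ f = (3/2)x^5 - (15/4)x^4 + 23x^3 - (123/4)x^2 + (39/2)x - 19/4
D E_{-1} Δ f = (15/2)x^4 - 15x^3 + 69x^2 - (123/2)x + 39/2
∇ (D ∘ E_{-1}) Δ f = 30x^3 - 90x^2 + 213x - 153
∇ ∇ (D ∘ E_{-1}) Δ f = 90x^2 - 270x + 333
(2(∇ ∘ ∇ ∘ D ∘ E_{-1} ∘ Δ)) f = 180x^2 - 540x + 666


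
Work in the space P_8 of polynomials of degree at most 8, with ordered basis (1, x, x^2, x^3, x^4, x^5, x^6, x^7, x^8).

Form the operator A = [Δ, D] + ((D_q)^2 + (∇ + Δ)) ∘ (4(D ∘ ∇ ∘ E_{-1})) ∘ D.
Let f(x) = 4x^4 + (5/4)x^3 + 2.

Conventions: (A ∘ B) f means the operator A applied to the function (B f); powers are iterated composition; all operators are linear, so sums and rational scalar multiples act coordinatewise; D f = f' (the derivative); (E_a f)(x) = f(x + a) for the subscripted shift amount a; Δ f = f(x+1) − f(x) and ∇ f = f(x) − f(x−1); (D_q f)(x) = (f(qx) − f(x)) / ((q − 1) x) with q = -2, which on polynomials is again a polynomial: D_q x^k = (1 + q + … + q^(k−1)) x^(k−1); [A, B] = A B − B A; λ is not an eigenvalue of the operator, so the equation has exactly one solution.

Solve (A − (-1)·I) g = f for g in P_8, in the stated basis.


the result is g(x) = 4x^4 + (5/4)x^3 - 766

write g with unknown coordinates in the stated basis and equate coefficients in (A − (-1)·I) g = f
solving from the highest basis element down gives g = 4x^4 + (5/4)x^3 - 766
check: A g = 768
so A g − (-1)·g = 4x^4 + (5/4)x^3 + 2 = f ✓


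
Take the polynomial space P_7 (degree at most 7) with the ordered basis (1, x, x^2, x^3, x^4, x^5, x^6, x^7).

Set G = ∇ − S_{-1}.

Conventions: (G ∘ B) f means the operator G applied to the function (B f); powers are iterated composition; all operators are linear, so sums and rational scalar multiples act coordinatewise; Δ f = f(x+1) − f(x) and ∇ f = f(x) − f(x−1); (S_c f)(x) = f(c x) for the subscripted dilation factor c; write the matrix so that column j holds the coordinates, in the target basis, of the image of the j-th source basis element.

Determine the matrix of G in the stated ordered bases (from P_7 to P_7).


the matrix is [[-1, 1, -1, 1, -1, 1, -1, 1]; [0, 1, 2, -3, 4, -5, 6, -7]; [0, 0, -1, 3, -6, 10, -15, 21]; [0, 0, 0, 1, 4, -10, 20, -35]; [0, 0, 0, 0, -1, 5, -15, 35]; [0, 0, 0, 0, 0, 1, 6, -21]; [0, 0, 0, 0, 0, 0, -1, 7]; [0, 0, 0, 0, 0, 0, 0, 1]] (rows listed top to bottom)

image of 1: -1
image of x: x + 1
image of x^2: -x^2 + 2x - 1
image of x^3: x^3 + 3x^2 - 3x + 1
image of x^4: -x^4 + 4x^3 - 6x^2 + 4x - 1
image of x^5: x^5 + 5x^4 - 10x^3 + 10x^2 - 5x + 1
image of x^6: -x^6 + 6x^5 - 15x^4 + 20x^3 - 15x^2 + 6x - 1
image of x^7: x^7 + 7x^6 - 21x^5 + 35x^4 - 35x^3 + 21x^2 - 7x + 1
each image's coordinates form column j of the matrix


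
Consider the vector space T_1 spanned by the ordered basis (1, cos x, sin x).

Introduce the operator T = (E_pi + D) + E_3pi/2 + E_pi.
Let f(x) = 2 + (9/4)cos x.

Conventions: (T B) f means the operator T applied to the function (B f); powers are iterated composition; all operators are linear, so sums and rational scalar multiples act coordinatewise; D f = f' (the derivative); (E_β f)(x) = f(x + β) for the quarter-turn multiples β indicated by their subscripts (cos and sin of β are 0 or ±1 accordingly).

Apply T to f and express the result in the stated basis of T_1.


the image equals g(x) = 6 - (9/2)cos x

E_pi f = 2 - (9/4)cos x
D f = -(9/4)sin x
(E_pi + D) f = 2 - (9/4)cos x - (9/4)sin x
E_3pi/2 f = 2 + (9/4)sin x
E_pi f = 2 - (9/4)cos x
((E_pi + D) + E_3pi/2 + E_pi) f = 6 - (9/2)cos x


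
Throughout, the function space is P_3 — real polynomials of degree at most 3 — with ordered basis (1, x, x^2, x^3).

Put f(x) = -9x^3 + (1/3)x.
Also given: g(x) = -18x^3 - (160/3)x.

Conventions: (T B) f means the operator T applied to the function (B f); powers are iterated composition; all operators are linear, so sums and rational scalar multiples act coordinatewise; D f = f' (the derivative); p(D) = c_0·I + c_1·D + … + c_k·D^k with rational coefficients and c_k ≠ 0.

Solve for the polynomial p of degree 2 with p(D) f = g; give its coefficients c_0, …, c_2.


p(D) = 2·I + D^2, i.e. c_0 = 2, c_1 = 0, c_2 = 1

D^0 f = -9x^3 + (1/3)x
D^1 f = -27x^2 + 1/3
D^2 f = -54x
matching coefficients of g against c_0 f + c_1 Df + … from the top degree down determines the c_i
solution: c_0 = 2, c_1 = 0, c_2 = 1


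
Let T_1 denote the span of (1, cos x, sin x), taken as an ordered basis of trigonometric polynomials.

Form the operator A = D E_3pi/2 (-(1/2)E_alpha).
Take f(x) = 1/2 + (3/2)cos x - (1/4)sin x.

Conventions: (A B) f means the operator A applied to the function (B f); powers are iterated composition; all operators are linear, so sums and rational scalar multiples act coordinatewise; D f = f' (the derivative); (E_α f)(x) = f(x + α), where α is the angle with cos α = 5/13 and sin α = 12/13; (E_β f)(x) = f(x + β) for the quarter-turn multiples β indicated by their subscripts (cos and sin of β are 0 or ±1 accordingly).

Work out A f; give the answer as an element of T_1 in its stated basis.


E_alpha f = 1/2 + (9/26)cos x - (77/52)sin x
(-(1/2)E_alpha) f = -1/4 - (9/52)cos x + (77/104)sin x
E_3pi/2 (-(1/2)E_alpha) f = -1/4 - (77/104)cos x - (9/52)sin x
D E_3pi/2 (-(1/2)E_alpha) f = -(9/52)cos x + (77/104)sin x

the image equals g(x) = -(9/52)cos x + (77/104)sin x


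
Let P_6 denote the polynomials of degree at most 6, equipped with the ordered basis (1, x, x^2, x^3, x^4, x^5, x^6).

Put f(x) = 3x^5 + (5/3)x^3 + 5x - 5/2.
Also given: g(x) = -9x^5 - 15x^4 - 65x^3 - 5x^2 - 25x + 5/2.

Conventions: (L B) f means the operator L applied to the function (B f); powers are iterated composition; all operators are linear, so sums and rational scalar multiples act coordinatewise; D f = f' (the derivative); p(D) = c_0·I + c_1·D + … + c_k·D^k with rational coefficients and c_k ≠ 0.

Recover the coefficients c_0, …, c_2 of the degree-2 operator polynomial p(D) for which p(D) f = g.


D^0 f = 3x^5 + (5/3)x^3 + 5x - 5/2
D^1 f = 15x^4 + 5x^2 + 5
D^2 f = 60x^3 + 10x
matching coefficients of g against c_0 f + c_1 Df + … from the top degree down determines the c_i
solution: c_0 = -3, c_1 = -1, c_2 = -1

p(D) = -3·I − D − D^2, i.e. c_0 = -3, c_1 = -1, c_2 = -1


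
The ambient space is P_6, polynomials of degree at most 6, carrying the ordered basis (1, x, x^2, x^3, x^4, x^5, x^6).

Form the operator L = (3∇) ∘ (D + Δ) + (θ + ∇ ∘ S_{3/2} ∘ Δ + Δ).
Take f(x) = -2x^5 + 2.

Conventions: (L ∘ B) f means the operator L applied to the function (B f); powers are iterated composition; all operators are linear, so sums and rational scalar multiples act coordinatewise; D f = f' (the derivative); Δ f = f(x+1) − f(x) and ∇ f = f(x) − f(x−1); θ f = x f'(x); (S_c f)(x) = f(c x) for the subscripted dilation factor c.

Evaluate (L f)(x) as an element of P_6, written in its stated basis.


the image equals g(x) = -10x^5 - 10x^4 - (925/2)x^3 + (1045/4)x^2 - 280x + 329/8

D f = -10x^4
Δ f = -10x^4 - 20x^3 - 20x^2 - 10x - 2
(D + Δ) f = -20x^4 - 20x^3 - 20x^2 - 10x - 2
∇ (D + Δ) f = -80x^3 + 60x^2 - 60x + 10
(3∇) (D + Δ) f = -240x^3 + 180x^2 - 180x + 30
θ f = -10x^5
Δ f = -10x^4 - 20x^3 - 20x^2 - 10x - 2
S_{3/2} Δ f = -(405/8)x^4 - (135/2)x^3 - 45x^2 - 15x - 2
∇ S_{3/2} Δ f = -(405/2)x^3 + (405/4)x^2 - 90x + 105/8
Δ f = -10x^4 - 20x^3 - 20x^2 - 10x - 2
(θ + ∇ ∘ S_{3/2} ∘ Δ + Δ) f = -10x^5 - 10x^4 - (445/2)x^3 + (325/4)x^2 - 100x + 89/8
((3∇) ∘ (D + Δ) + (θ + ∇ ∘ S_{3/2} ∘ Δ + Δ)) f = -10x^5 - 10x^4 - (925/2)x^3 + (1045/4)x^2 - 280x + 329/8


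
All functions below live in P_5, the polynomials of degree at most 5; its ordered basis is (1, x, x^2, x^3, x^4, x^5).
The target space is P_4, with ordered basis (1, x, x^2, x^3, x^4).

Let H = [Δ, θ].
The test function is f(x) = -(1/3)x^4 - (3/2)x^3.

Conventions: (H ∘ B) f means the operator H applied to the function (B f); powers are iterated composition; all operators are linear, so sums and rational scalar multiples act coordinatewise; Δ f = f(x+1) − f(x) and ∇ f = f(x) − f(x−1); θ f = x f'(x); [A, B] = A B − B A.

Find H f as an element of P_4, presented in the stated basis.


θ f = -(4/3)x^4 - (9/2)x^3
Δ θ f = -(16/3)x^3 - (43/2)x^2 - (113/6)x - 35/6
Δ f = -(4/3)x^3 - (13/2)x^2 - (35/6)x - 11/6
θ Δ f = -4x^3 - 13x^2 - (35/6)x
[Δ, θ] f = -(4/3)x^3 - (17/2)x^2 - 13x - 35/6

g(x) = -(4/3)x^3 - (17/2)x^2 - 13x - 35/6


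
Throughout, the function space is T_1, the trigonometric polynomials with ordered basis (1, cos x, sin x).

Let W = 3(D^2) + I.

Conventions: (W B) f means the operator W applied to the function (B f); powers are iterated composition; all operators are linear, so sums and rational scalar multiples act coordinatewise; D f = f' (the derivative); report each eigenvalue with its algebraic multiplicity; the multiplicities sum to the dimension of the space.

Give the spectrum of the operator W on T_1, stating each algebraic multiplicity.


λ = -2 (multiplicity 2), λ = 1 (multiplicity 1)

image of 1: 1
image of cos x: -2cos x
image of sin x: -2sin x
the matrix is diagonal; its diagonal is (1, -2, -2)
for a triangular matrix the eigenvalues are the diagonal entries, with algebraic multiplicity their repetition count


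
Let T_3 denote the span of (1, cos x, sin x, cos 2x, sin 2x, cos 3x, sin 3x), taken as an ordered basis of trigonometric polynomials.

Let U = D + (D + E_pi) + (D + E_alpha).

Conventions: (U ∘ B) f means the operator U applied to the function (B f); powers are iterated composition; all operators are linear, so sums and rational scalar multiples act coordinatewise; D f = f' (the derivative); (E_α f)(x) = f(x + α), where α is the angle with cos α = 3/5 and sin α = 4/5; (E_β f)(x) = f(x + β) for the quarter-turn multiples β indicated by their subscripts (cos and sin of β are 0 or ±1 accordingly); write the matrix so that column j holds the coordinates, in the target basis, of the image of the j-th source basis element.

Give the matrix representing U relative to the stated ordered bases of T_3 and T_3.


image of 1: 2
image of cos x: -(2/5)cos x - (19/5)sin x
image of sin x: (19/5)cos x - (2/5)sin x
image of cos 2x: (18/25)cos 2x - (174/25)sin 2x
image of sin 2x: (174/25)cos 2x + (18/25)sin 2x
image of cos 3x: -(242/125)cos 3x - (1169/125)sin 3x
image of sin 3x: (1169/125)cos 3x - (242/125)sin 3x
each image's coordinates form column j of the matrix

the matrix is [[2, 0, 0, 0, 0, 0, 0]; [0, -2/5, 19/5, 0, 0, 0, 0]; [0, -19/5, -2/5, 0, 0, 0, 0]; [0, 0, 0, 18/25, 174/25, 0, 0]; [0, 0, 0, -174/25, 18/25, 0, 0]; [0, 0, 0, 0, 0, -242/125, 1169/125]; [0, 0, 0, 0, 0, -1169/125, -242/125]] (rows listed top to bottom)


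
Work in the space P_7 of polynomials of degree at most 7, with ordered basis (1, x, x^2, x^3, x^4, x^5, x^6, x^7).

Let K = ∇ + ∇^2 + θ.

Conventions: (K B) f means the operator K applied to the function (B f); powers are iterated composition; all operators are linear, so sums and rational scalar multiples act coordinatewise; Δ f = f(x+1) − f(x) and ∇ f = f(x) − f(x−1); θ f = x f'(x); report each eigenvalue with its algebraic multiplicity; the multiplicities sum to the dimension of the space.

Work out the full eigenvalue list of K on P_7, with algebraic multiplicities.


image of 1: 0
image of x: x + 1
image of x^2: 2x^2 + 2x + 1
image of x^3: 3x^3 + 3x^2 + 3x - 5
image of x^4: 4x^4 + 4x^3 + 6x^2 - 20x + 13
image of x^5: 5x^5 + 5x^4 + 10x^3 - 50x^2 + 65x - 29
image of x^6: 6x^6 + 6x^5 + 15x^4 - 100x^3 + 195x^2 - 174x + 61
image of x^7: 7x^7 + 7x^6 + 21x^5 - 175x^4 + 455x^3 - 609x^2 + 427x - 125
the matrix is upper triangular; its diagonal is (0, 1, 2, 3, 4, 5, 6, 7)
for a triangular matrix the eigenvalues are the diagonal entries, with algebraic multiplicity their repetition count

λ = 0 (multiplicity 1), λ = 1 (multiplicity 1), λ = 2 (multiplicity 1), λ = 3 (multiplicity 1), λ = 4 (multiplicity 1), λ = 5 (multiplicity 1), λ = 6 (multiplicity 1), λ = 7 (multiplicity 1)


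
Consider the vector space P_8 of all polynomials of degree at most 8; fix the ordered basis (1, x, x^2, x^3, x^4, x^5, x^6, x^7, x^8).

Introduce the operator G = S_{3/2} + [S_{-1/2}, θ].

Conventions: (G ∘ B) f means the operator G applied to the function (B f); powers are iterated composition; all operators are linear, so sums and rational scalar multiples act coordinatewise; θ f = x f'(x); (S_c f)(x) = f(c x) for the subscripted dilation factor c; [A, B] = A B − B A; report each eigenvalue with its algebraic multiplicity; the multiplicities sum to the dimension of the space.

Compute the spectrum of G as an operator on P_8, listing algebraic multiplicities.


image of 1: 1
image of x: (3/2)x
image of x^2: (9/4)x^2
image of x^3: (27/8)x^3
image of x^4: (81/16)x^4
image of x^5: (243/32)x^5
image of x^6: (729/64)x^6
image of x^7: (2187/128)x^7
image of x^8: (6561/256)x^8
the matrix is upper triangular; its diagonal is (1, 3/2, 9/4, 27/8, 81/16, 243/32, 729/64, 2187/128, 6561/256)
for a triangular matrix the eigenvalues are the diagonal entries, with algebraic multiplicity their repetition count

λ = 1 (multiplicity 1), λ = 3/2 (multiplicity 1), λ = 9/4 (multiplicity 1), λ = 27/8 (multiplicity 1), λ = 81/16 (multiplicity 1), λ = 243/32 (multiplicity 1), λ = 729/64 (multiplicity 1), λ = 2187/128 (multiplicity 1), λ = 6561/256 (multiplicity 1)


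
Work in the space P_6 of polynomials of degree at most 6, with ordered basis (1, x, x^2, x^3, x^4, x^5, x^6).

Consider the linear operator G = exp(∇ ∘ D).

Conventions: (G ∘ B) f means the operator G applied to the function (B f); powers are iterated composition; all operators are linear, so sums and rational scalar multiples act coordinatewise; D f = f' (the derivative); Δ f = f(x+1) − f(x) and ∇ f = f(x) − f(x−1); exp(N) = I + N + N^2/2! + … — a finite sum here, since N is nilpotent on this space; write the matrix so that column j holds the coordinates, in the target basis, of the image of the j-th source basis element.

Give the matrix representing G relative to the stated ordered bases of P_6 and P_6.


the matrix is [[1, 0, 2, -3, 16, -65, 336]; [0, 1, 0, 6, -12, 80, -390]; [0, 0, 1, 0, 12, -30, 240]; [0, 0, 0, 1, 0, 20, -60]; [0, 0, 0, 0, 1, 0, 30]; [0, 0, 0, 0, 0, 1, 0]; [0, 0, 0, 0, 0, 0, 1]] (rows listed top to bottom)

image of 1: 1
image of x: x
image of x^2: x^2 + 2
image of x^3: x^3 + 6x - 3
image of x^4: x^4 + 12x^2 - 12x + 16
image of x^5: x^5 + 20x^3 - 30x^2 + 80x - 65
image of x^6: x^6 + 30x^4 - 60x^3 + 240x^2 - 390x + 336
each image's coordinates form column j of the matrix


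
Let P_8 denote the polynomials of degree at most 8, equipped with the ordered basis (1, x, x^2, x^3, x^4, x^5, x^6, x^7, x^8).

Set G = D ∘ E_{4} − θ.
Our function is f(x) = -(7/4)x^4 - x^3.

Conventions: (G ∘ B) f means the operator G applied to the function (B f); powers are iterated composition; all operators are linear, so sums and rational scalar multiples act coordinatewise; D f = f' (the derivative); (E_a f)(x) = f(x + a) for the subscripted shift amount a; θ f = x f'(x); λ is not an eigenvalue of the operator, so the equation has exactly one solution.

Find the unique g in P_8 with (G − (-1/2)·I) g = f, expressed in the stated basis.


the result is g(x) = (1/2)x^4 + (6/5)x^3 + (92/5)x^2 + (1616/5)x - 1312

write g with unknown coordinates in the stated basis and equate coefficients in (G − (-1/2)·I) g = f
solving from the highest basis element down gives g = (1/2)x^4 + (6/5)x^3 + (92/5)x^2 + (1616/5)x - 1312
check: G g = -2x^4 - (8/5)x^3 - (46/5)x^2 - (808/5)x + 656
so G g − (-1/2)·g = -(7/4)x^4 - x^3 = f ✓


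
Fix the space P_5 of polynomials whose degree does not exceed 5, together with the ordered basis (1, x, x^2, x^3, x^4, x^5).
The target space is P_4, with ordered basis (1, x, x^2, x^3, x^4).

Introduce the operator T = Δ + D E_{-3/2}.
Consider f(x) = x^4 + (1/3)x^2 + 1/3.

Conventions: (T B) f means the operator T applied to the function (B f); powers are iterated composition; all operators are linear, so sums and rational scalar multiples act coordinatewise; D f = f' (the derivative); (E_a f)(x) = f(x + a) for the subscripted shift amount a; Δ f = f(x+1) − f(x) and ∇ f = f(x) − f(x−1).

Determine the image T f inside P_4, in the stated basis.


Δ f = 4x^3 + 6x^2 + (14/3)x + 4/3
E_{-3/2} f = x^4 - 6x^3 + (83/6)x^2 - (29/2)x + 295/48
D E_{-3/2} f = 4x^3 - 18x^2 + (83/3)x - 29/2
(Δ + D E_{-3/2}) f = 8x^3 - 12x^2 + (97/3)x - 79/6

the image equals g(x) = 8x^3 - 12x^2 + (97/3)x - 79/6


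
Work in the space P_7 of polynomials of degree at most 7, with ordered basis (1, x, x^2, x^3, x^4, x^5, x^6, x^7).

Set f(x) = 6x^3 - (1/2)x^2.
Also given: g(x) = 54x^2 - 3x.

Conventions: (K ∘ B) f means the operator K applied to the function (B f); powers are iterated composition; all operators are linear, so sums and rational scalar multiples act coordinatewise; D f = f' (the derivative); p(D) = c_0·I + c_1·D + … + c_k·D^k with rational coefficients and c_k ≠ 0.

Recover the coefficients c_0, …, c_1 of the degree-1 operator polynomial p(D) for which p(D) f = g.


c_0 = 0, c_1 = 3

D^0 f = 6x^3 - (1/2)x^2
D^1 f = 18x^2 - x
matching coefficients of g against c_0 f + c_1 Df + … from the top degree down determines the c_i
solution: c_0 = 0, c_1 = 3


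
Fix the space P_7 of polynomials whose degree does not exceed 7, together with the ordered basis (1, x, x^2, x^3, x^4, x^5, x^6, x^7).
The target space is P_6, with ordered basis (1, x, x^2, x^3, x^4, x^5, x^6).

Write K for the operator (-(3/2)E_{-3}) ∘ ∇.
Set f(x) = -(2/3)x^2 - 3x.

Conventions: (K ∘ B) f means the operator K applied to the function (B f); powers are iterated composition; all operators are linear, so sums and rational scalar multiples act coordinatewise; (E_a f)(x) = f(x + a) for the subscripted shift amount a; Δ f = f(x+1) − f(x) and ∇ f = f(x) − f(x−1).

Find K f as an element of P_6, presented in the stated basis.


the result is g(x) = 2x - 5/2

∇ f = -(4/3)x - 7/3
E_{-3} ∇ f = -(4/3)x + 5/3
(-(3/2)E_{-3}) ∇ f = 2x - 5/2


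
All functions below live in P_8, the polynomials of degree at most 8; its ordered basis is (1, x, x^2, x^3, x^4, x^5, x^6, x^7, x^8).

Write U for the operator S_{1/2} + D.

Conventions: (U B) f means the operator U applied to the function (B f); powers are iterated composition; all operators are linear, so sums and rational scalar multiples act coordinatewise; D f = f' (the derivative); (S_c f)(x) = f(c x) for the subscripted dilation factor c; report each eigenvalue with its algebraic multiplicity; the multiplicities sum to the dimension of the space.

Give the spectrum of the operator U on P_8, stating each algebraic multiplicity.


image of 1: 1
image of x: (1/2)x + 1
image of x^2: (1/4)x^2 + 2x
image of x^3: (1/8)x^3 + 3x^2
image of x^4: (1/16)x^4 + 4x^3
image of x^5: (1/32)x^5 + 5x^4
image of x^6: (1/64)x^6 + 6x^5
image of x^7: (1/128)x^7 + 7x^6
image of x^8: (1/256)x^8 + 8x^7
the matrix is upper triangular; its diagonal is (1, 1/2, 1/4, 1/8, 1/16, 1/32, 1/64, 1/128, 1/256)
for a triangular matrix the eigenvalues are the diagonal entries, with algebraic multiplicity their repetition count

λ = 1/256 (multiplicity 1), λ = 1/128 (multiplicity 1), λ = 1/64 (multiplicity 1), λ = 1/32 (multiplicity 1), λ = 1/16 (multiplicity 1), λ = 1/8 (multiplicity 1), λ = 1/4 (multiplicity 1), λ = 1/2 (multiplicity 1), λ = 1 (multiplicity 1)


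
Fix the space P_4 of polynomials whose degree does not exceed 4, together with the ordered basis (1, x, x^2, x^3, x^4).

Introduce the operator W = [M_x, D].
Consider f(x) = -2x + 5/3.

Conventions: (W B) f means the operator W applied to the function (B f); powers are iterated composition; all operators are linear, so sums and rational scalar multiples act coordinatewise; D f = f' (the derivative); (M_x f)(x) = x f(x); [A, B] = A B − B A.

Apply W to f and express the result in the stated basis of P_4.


the result is g(x) = 2x - 5/3

D f = -2
M_x D f = -2x
M_x f = -2x^2 + (5/3)x
D M_x f = -4x + 5/3
[M_x, D] f = 2x - 5/3


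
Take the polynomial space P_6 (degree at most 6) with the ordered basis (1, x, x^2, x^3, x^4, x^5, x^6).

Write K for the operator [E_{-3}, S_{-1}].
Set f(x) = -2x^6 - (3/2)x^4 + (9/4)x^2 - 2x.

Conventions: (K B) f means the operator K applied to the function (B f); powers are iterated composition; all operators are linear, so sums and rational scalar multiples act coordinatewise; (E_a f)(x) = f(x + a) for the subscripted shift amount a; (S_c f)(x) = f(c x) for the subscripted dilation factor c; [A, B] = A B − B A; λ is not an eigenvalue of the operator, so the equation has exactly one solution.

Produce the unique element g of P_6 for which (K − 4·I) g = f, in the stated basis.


the result is g(x) = (1/2)x^6 - (9/2)x^5 - (267/8)x^4 + (261/4)x^3 - (5031/16)x^2 + (38105/16)x + 125007/32

write g with unknown coordinates in the stated basis and equate coefficients in (K − 4·I) g = f
solving from the highest basis element down gives g = (1/2)x^6 - (9/2)x^5 - (267/8)x^4 + (261/4)x^3 - (5031/16)x^2 + (38105/16)x + 125007/32
check: K g = -18x^5 - 135x^4 + 261x^3 - (2511/2)x^2 + (38097/4)x + 125007/8
so K g − 4·g = -2x^6 - (3/2)x^4 + (9/4)x^2 - 2x = f ✓


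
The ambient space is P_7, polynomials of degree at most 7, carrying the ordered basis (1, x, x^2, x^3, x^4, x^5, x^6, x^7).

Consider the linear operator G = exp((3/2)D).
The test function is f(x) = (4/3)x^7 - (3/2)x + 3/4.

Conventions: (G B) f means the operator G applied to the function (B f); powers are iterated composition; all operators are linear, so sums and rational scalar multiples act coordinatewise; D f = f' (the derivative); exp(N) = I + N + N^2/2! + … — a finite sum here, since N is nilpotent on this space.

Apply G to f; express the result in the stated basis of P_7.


the image equals g(x) = (4/3)x^7 + 14x^6 + 63x^5 + (315/2)x^4 + (945/4)x^3 + (1701/8)x^2 + (1677/16)x + 681/32

order-1 term: 14x^6 - 9/4
order-2 term: 63x^5
order-3 term: (315/2)x^4
order-4 term: (945/4)x^3
order-5 term: (1701/8)x^2
order-6 term: (1701/16)x
order-7 term: 729/32
the series for exp((3/2)D) f terminates at order 7
exp((3/2)D) f = (4/3)x^7 + 14x^6 + 63x^5 + (315/2)x^4 + (945/4)x^3 + (1701/8)x^2 + (1677/16)x + 681/32


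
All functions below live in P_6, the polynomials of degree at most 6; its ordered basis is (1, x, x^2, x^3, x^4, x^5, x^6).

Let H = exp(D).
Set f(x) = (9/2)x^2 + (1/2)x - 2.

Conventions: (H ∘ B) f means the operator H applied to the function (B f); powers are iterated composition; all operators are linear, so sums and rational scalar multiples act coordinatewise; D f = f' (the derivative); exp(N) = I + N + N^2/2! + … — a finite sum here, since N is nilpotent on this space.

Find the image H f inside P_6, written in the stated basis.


the result is g(x) = (9/2)x^2 + (19/2)x + 3

order-1 term: 9x + 1/2
order-2 term: 9/2
the series for exp(D) f terminates at order 2
exp(D) f = (9/2)x^2 + (19/2)x + 3


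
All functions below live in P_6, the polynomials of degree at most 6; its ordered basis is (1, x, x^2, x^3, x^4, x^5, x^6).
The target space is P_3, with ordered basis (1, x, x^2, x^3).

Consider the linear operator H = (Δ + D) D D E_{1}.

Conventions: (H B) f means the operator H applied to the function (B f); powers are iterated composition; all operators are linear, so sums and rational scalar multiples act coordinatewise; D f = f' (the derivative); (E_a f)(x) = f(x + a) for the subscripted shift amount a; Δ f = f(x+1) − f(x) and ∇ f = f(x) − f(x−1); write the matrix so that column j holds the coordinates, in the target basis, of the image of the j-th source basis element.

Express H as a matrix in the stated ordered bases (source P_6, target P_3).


the matrix is [[0, 0, 0, 12, 60, 200, 570]; [0, 0, 0, 0, 48, 300, 1200]; [0, 0, 0, 0, 0, 120, 900]; [0, 0, 0, 0, 0, 0, 240]] (rows listed top to bottom)

image of 1: 0
image of x: 0
image of x^2: 0
image of x^3: 12
image of x^4: 48x + 60
image of x^5: 120x^2 + 300x + 200
image of x^6: 240x^3 + 900x^2 + 1200x + 570
each image's coordinates form column j of the matrix


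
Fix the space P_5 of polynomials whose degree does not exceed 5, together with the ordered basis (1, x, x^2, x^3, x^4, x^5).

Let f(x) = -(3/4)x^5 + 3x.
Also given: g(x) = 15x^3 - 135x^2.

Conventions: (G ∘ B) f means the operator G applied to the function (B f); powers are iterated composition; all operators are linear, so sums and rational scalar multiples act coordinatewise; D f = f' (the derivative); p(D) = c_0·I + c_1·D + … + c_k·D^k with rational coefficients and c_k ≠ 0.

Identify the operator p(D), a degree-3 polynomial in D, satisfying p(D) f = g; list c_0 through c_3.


D^0 f = -(3/4)x^5 + 3x
D^1 f = -(15/4)x^4 + 3
D^2 f = -15x^3
D^3 f = -45x^2
matching coefficients of g against c_0 f + c_1 Df + … from the top degree down determines the c_i
solution: c_0 = 0, c_1 = 0, c_2 = -1, c_3 = 3

p(D) = -D^2 + 3·D^3, i.e. c_0 = 0, c_1 = 0, c_2 = -1, c_3 = 3


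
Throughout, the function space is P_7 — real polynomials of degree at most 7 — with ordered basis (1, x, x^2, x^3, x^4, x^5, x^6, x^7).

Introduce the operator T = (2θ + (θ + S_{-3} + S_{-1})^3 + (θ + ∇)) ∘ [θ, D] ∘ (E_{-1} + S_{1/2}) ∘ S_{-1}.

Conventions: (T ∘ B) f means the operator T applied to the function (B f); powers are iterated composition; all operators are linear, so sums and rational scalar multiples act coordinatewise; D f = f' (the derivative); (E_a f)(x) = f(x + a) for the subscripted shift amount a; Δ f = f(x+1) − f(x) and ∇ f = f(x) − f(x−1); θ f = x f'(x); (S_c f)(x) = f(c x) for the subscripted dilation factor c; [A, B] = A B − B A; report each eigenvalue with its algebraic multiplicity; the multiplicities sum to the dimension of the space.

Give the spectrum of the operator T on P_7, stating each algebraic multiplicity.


image of 1: 0
image of x: 12
image of x^2: 60x + 27/2
image of x^3: (23409/4)x^2 + (603/4)x + 117/8
image of x^4: 66368x^3 + (83181/4)x^2 + (1299/4)x + 15/4
image of x^5: (26237805/8)x^4 + (2498725/8)x^3 + (830865/16)x^2 + (4965/8)x - 1125/32
image of x^6: 83191290x^5 + (610624305/32)x^4 + (14994255/16)x^3 + (1657905/16)x^2 + (37455/32)x - 4419/32
image of x^7: (180007755711/64)x^6 + (36696320661/64)x^5 + (8548713495/128)x^4 + (69991075/32)x^3 + (23103255/128)x^2 + (147861/64)x - 49287/128
the matrix is upper triangular; its diagonal is (0, 0, 0, 0, 0, 0, 0, 0)
for a triangular matrix the eigenvalues are the diagonal entries, with algebraic multiplicity their repetition count

λ = 0 (multiplicity 8)


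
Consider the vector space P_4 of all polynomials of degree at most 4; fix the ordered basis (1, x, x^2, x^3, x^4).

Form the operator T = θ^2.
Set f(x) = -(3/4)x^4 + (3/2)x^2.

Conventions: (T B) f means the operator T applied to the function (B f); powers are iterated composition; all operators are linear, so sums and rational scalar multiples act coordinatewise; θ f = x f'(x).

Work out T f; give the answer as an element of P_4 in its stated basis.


g(x) = -12x^4 + 6x^2

θ f = -3x^4 + 3x^2
θ θ f = -12x^4 + 6x^2


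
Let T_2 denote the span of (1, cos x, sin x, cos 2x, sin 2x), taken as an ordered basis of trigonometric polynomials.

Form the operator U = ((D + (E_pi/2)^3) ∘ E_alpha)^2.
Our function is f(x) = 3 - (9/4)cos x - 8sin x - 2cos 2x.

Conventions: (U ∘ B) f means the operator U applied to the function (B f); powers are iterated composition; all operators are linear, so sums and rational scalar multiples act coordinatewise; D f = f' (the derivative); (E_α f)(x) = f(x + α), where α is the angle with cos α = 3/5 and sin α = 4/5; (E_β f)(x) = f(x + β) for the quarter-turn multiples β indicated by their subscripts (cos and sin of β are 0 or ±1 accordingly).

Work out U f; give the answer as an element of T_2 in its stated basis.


E_alpha f = 3 - (31/4)cos x - 3sin x + (14/25)cos 2x + (48/25)sin 2x
D E_alpha f = -3cos x + (31/4)sin x + (96/25)cos 2x - (28/25)sin 2x
E_pi/2 E_alpha f = 3 - 3cos x + (31/4)sin x - (14/25)cos 2x - (48/25)sin 2x
E_pi/2 E_pi/2 E_alpha f = 3 + (31/4)cos x + 3sin x + (14/25)cos 2x + (48/25)sin 2x
E_pi/2 E_pi/2 E_pi/2 E_alpha f = 3 + 3cos x - (31/4)sin x - (14/25)cos 2x - (48/25)sin 2x
(D + (E_pi/2)^3) E_alpha f = 3 + (82/25)cos 2x - (76/25)sin 2x
E_alpha ((D + (E_pi/2)^3) ∘ E_alpha) f = 3 - (2398/625)cos 2x - (1436/625)sin 2x
D E_alpha ((D + (E_pi/2)^3) ∘ E_alpha) f = -(2872/625)cos 2x + (4796/625)sin 2x
E_pi/2 E_alpha ((D + (E_pi/2)^3) ∘ E_alpha) f = 3 + (2398/625)cos 2x + (1436/625)sin 2x
E_pi/2 E_pi/2 E_alpha ((D + (E_pi/2)^3) ∘ E_alpha) f = 3 - (2398/625)cos 2x - (1436/625)sin 2x
E_pi/2 E_pi/2 E_pi/2 E_alpha ((D + (E_pi/2)^3) ∘ E_alpha) f = 3 + (2398/625)cos 2x + (1436/625)sin 2x
(D + (E_pi/2)^3) E_alpha ((D + (E_pi/2)^3) ∘ E_alpha) f = 3 - (474/625)cos 2x + (6232/625)sin 2x

the result is g(x) = 3 - (474/625)cos 2x + (6232/625)sin 2x


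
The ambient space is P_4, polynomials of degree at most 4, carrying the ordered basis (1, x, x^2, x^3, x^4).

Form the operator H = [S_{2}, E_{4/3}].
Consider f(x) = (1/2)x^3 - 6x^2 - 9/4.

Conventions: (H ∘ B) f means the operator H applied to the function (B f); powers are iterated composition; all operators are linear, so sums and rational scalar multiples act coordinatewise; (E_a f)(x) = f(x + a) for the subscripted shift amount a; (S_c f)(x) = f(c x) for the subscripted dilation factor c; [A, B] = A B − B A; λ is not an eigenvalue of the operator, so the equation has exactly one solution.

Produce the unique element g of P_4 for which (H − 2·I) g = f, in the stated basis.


g(x) = -(1/4)x^3 + 5x^2 - (28/3)x - 845/216

write g with unknown coordinates in the stated basis and equate coefficients in (H − 2·I) g = f
solving from the highest basis element down gives g = -(1/4)x^3 + 5x^2 - (28/3)x - 845/216
check: H g = 4x^2 - (56/3)x - 272/27
so H g − 2·g = (1/2)x^3 - 6x^2 - 9/4 = f ✓


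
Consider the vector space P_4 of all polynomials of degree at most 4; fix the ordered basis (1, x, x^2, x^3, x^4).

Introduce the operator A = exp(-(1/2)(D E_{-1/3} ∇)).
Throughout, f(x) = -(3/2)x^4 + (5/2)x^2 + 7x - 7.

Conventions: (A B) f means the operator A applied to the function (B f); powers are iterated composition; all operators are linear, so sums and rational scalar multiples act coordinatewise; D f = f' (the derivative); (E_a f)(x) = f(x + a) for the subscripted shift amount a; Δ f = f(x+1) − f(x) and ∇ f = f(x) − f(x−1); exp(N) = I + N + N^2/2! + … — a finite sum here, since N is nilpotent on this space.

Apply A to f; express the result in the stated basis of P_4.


order-1 term: 9x^2 - 15x + 9/2
order-2 term: -9/2
the series for exp(-(1/2)(D E_{-1/3} ∇)) f terminates at order 2
exp(-(1/2)(D E_{-1/3} ∇)) f = -(3/2)x^4 + (23/2)x^2 - 8x - 7

the image equals g(x) = -(3/2)x^4 + (23/2)x^2 - 8x - 7


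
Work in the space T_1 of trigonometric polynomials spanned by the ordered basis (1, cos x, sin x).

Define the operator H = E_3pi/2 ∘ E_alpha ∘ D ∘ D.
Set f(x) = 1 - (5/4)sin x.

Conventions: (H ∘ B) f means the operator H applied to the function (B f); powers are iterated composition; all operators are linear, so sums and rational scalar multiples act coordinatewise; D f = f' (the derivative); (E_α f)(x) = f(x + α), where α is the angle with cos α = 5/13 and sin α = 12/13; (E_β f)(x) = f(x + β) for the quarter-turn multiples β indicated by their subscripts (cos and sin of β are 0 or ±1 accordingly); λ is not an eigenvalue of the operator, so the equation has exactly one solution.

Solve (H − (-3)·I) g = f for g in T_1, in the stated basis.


g(x) = 1/3 + (25/232)cos x - (135/232)sin x

write g with unknown coordinates in the stated basis and equate coefficients in (H − (-3)·I) g = f
solving from the highest basis element down gives g = 1/3 + (25/232)cos x - (135/232)sin x
check: H g = -(75/232)cos x + (115/232)sin x
so H g − (-3)·g = 1 - (5/4)sin x = f ✓


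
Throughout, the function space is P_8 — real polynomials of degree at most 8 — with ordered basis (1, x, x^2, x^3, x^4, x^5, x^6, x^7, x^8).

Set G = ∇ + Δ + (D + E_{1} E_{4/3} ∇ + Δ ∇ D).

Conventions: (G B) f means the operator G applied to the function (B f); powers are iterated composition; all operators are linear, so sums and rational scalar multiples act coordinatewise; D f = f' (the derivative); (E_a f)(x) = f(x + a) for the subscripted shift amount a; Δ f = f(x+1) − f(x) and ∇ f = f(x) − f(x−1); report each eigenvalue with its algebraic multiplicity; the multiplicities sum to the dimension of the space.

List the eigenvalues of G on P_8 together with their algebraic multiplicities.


λ = 0 (multiplicity 9)

image of 1: 0
image of x: 4
image of x^2: 8x + 11/3
image of x^3: 12x^2 + 11x + 55/3
image of x^4: 16x^3 + 22x^2 + (220/3)x + 715/27
image of x^5: 20x^4 + (110/3)x^3 + (550/3)x^2 + (3575/27)x + 6233/81
image of x^6: 24x^5 + 55x^4 + (1100/3)x^3 + (3575/9)x^2 + (12466/27)x + 12617/81
image of x^7: 28x^6 + 77x^5 + (1925/3)x^4 + (25025/27)x^3 + (43631/27)x^2 + (88319/81)x + 280717/729
image of x^8: 32x^7 + (308/3)x^6 + (3080/3)x^5 + (50050/27)x^4 + (349048/81)x^3 + (353276/81)x^2 + (2245736/729)x + 1899755/2187
the matrix is upper triangular; its diagonal is (0, 0, 0, 0, 0, 0, 0, 0, 0)
for a triangular matrix the eigenvalues are the diagonal entries, with algebraic multiplicity their repetition count
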